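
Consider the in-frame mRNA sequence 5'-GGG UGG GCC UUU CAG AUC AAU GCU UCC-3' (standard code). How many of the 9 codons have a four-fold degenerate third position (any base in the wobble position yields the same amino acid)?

Codon 1 GGG (Gly): third position 4-fold.
Codon 2 UGG (Trp): third position 1-fold.
Codon 3 GCC (Ala): third position 4-fold.
Codon 4 UUU (Phe): third position 2-fold.
Codon 5 CAG (Gln): third position 2-fold.
Codon 6 AUC (Ile): third position 3-fold.
Codon 7 AAU (Asn): third position 2-fold.
Codon 8 GCU (Ala): third position 4-fold.
Codon 9 UCC (Ser): third position 4-fold.
Four-fold degenerate third positions: 4.

4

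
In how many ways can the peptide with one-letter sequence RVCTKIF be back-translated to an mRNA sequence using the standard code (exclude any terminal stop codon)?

2304

Arg: 6 codons.
Val: 4 codons.
Cys: 2 codons.
Thr: 4 codons.
Lys: 2 codons.
Ile: 3 codons.
Phe: 2 codons.
6 × 4 × 2 × 4 × 2 × 3 × 2 = 2304.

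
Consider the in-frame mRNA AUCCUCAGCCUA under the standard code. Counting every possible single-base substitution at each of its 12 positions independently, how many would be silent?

10

Codon 1 (AUC, Ile): 2 synonymous substitutions.
Codon 2 (CUC, Leu): 3 synonymous substitutions.
Codon 3 (AGC, Ser): 1 synonymous substitution.
Codon 4 (CUA, Leu): 4 synonymous substitutions.
Total: 2 + 3 + 1 + 4 = 10.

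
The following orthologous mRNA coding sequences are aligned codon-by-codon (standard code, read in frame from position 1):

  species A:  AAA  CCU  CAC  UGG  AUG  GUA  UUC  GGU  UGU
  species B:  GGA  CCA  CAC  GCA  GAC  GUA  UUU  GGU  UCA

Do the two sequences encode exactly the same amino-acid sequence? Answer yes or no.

no

Codon 1: AAA Lys / GGA Gly — nonsynonymous.
Codon 2: CCU Pro / CCA Pro — synonymous.
Codon 3: CAC His / CAC His — identical.
Codon 4: UGG Trp / GCA Ala — nonsynonymous.
Codon 5: AUG Met / GAC Asp — nonsynonymous.
Codon 6: GUA Val / GUA Val — identical.
Codon 7: UUC Phe / UUU Phe — synonymous.
Codon 8: GGU Gly / GGU Gly — identical.
Codon 9: UGU Cys / UCA Ser — nonsynonymous.
Nonsynonymous differences: 4 → different protein.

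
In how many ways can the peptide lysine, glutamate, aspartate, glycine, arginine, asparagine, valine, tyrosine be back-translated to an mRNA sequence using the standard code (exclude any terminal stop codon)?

Lys: 2 codons.
Glu: 2 codons.
Asp: 2 codons.
Gly: 4 codons.
Arg: 6 codons.
Asn: 2 codons.
Val: 4 codons.
Tyr: 2 codons.
2 × 2 × 2 × 4 × 6 × 2 × 4 × 2 = 3072.

3072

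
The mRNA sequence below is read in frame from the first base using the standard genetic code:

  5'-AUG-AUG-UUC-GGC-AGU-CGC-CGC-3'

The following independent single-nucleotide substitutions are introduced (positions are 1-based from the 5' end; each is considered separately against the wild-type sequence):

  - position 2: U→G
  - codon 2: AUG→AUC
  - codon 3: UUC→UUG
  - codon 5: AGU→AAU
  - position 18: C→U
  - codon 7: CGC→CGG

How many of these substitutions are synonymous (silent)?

2

Codon 1: AUG (Met) → AGG (Arg) — missense.
Codon 2: AUG (Met) → AUC (Ile) — missense.
Codon 3: UUC (Phe) → UUG (Leu) — missense.
Codon 5: AGU (Ser) → AAU (Asn) — missense.
Codon 6: CGC (Arg) → CGU (Arg) — synonymous.
Codon 7: CGC (Arg) → CGG (Arg) — synonymous.
Synonymous: 2 of 6.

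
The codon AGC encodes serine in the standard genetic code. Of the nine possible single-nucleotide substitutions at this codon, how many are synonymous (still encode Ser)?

Position 1: none → 0 synonymous.
Position 2: none → 0 synonymous.
Position 3: AGT → 1 synonymous.
Total: 0 + 0 + 1 = 1.

1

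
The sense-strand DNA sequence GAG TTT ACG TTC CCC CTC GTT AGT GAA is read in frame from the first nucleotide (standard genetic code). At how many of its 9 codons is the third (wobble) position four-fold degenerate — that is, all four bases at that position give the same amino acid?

Codon 1 GAG (Glu): third position 2-fold.
Codon 2 TTT (Phe): third position 2-fold.
Codon 3 ACG (Thr): third position 4-fold.
Codon 4 TTC (Phe): third position 2-fold.
Codon 5 CCC (Pro): third position 4-fold.
Codon 6 CTC (Leu): third position 4-fold.
Codon 7 GTT (Val): third position 4-fold.
Codon 8 AGT (Ser): third position 2-fold.
Codon 9 GAA (Glu): third position 2-fold.
Four-fold degenerate third positions: 4.

4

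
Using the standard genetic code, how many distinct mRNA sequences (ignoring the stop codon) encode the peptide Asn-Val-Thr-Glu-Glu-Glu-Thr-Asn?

2048

Asn: 2 codons.
Val: 4 codons.
Thr: 4 codons.
Glu: 2 codons.
Glu: 2 codons.
Glu: 2 codons.
Thr: 4 codons.
Asn: 2 codons.
2 × 4 × 4 × 2 × 2 × 2 × 4 × 2 = 2048.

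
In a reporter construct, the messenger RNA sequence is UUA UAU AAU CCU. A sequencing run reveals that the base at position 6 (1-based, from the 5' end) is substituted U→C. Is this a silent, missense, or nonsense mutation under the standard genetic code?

silent

Position 6 falls in codon 2: UAU → Tyr.
After the substitution the codon is UAC → Tyr.
Both encode Tyr, so the change is synonymous.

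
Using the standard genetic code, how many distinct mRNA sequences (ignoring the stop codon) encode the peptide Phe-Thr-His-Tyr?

32

Phe: 2 codons.
Thr: 4 codons.
His: 2 codons.
Tyr: 2 codons.
2 × 4 × 2 × 2 = 32.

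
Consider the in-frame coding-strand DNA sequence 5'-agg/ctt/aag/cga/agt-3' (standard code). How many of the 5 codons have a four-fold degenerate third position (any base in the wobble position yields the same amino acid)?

2

Codon 1 AGG (Arg): third position 2-fold.
Codon 2 CTT (Leu): third position 4-fold.
Codon 3 AAG (Lys): third position 2-fold.
Codon 4 CGA (Arg): third position 4-fold.
Codon 5 AGT (Ser): third position 2-fold.
Four-fold degenerate third positions: 2.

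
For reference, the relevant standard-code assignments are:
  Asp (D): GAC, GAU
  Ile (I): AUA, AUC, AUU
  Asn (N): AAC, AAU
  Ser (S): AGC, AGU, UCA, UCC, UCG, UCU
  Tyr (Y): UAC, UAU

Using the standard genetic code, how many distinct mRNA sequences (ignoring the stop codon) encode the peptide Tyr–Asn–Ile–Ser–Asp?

Tyr: 2 codons.
Asn: 2 codons.
Ile: 3 codons.
Ser: 6 codons.
Asp: 2 codons.
2 × 2 × 3 × 6 × 2 = 144.

144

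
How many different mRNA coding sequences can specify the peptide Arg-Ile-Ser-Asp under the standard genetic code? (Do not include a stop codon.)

Arg: 6 codons.
Ile: 3 codons.
Ser: 6 codons.
Asp: 2 codons.
6 × 3 × 6 × 2 = 216.

216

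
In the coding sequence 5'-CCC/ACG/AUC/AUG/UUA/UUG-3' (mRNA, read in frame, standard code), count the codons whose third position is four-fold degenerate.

2

Codon 1 CCC (Pro): third position 4-fold.
Codon 2 ACG (Thr): third position 4-fold.
Codon 3 AUC (Ile): third position 3-fold.
Codon 4 AUG (Met): third position 1-fold.
Codon 5 UUA (Leu): third position 2-fold.
Codon 6 UUG (Leu): third position 2-fold.
Four-fold degenerate third positions: 2.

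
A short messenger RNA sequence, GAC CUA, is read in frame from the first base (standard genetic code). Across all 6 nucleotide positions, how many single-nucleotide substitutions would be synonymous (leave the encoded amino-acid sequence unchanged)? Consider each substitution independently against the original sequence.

5

Codon 1 (GAC, Asp): 1 synonymous substitution.
Codon 2 (CUA, Leu): 4 synonymous substitutions.
Total: 1 + 4 = 5.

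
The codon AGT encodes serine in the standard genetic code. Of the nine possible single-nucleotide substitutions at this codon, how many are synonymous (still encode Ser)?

Position 1: none → 0 synonymous.
Position 2: none → 0 synonymous.
Position 3: AGC → 1 synonymous.
Total: 0 + 0 + 1 = 1.

1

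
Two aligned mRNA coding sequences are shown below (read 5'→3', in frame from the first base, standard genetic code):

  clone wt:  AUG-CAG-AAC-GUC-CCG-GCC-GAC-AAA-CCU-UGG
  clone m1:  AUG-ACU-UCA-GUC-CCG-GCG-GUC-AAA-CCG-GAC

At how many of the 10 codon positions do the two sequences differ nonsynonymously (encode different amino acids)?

4

Codon 1: AUG Met / AUG Met — identical.
Codon 2: CAG Gln / ACU Thr — nonsynonymous.
Codon 3: AAC Asn / UCA Ser — nonsynonymous.
Codon 4: GUC Val / GUC Val — identical.
Codon 5: CCG Pro / CCG Pro — identical.
Codon 6: GCC Ala / GCG Ala — synonymous.
Codon 7: GAC Asp / GUC Val — nonsynonymous.
Codon 8: AAA Lys / AAA Lys — identical.
Codon 9: CCU Pro / CCG Pro — synonymous.
Codon 10: UGG Trp / GAC Asp — nonsynonymous.
Nonsynonymous differences: 4.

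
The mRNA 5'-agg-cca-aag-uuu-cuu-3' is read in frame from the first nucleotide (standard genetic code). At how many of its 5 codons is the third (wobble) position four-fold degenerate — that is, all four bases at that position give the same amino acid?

2

Codon 1 AGG (Arg): third position 2-fold.
Codon 2 CCA (Pro): third position 4-fold.
Codon 3 AAG (Lys): third position 2-fold.
Codon 4 UUU (Phe): third position 2-fold.
Codon 5 CUU (Leu): third position 4-fold.
Four-fold degenerate third positions: 2.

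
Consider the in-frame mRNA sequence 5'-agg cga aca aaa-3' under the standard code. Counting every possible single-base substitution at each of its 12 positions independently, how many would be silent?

10

Codon 1 (AGG, Arg): 2 synonymous substitutions.
Codon 2 (CGA, Arg): 4 synonymous substitutions.
Codon 3 (ACA, Thr): 3 synonymous substitutions.
Codon 4 (AAA, Lys): 1 synonymous substitution.
Total: 2 + 4 + 3 + 1 = 10.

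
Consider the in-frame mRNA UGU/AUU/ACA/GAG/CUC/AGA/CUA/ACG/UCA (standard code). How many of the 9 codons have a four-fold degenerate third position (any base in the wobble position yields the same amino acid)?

Codon 1 UGU (Cys): third position 2-fold.
Codon 2 AUU (Ile): third position 3-fold.
Codon 3 ACA (Thr): third position 4-fold.
Codon 4 GAG (Glu): third position 2-fold.
Codon 5 CUC (Leu): third position 4-fold.
Codon 6 AGA (Arg): third position 2-fold.
Codon 7 CUA (Leu): third position 4-fold.
Codon 8 ACG (Thr): third position 4-fold.
Codon 9 UCA (Ser): third position 4-fold.
Four-fold degenerate third positions: 5.

5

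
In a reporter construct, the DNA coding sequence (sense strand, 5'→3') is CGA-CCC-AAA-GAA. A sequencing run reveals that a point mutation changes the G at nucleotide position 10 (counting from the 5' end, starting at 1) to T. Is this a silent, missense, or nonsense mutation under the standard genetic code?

nonsense

Position 10 falls in codon 4: GAA → Glu.
After the substitution the codon is TAA → Stop.
The new codon is a stop codon, so this is a nonsense mutation.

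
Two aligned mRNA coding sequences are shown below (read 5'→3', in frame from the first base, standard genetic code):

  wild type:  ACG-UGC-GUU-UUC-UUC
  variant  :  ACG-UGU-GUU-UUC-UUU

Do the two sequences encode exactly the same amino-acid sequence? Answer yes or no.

yes

Codon 1: ACG Thr / ACG Thr — identical.
Codon 2: UGC Cys / UGU Cys — synonymous.
Codon 3: GUU Val / GUU Val — identical.
Codon 4: UUC Phe / UUC Phe — identical.
Codon 5: UUC Phe / UUU Phe — synonymous.
Nonsynonymous differences: 0 → same protein.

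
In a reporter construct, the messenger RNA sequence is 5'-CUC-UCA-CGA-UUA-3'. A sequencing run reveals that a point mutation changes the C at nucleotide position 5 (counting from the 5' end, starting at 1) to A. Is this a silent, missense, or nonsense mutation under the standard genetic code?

nonsense

Position 5 falls in codon 2: UCA → Ser.
After the substitution the codon is UAA → Stop.
The new codon is a stop codon, so this is a nonsense mutation.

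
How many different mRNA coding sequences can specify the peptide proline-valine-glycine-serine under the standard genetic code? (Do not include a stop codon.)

384

Pro: 4 codons.
Val: 4 codons.
Gly: 4 codons.
Ser: 6 codons.
4 × 4 × 4 × 6 = 384.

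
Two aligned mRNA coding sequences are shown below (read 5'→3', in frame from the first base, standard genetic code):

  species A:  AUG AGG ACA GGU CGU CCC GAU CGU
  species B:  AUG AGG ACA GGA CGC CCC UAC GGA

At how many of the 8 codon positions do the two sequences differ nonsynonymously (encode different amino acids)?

2

Codon 1: AUG Met / AUG Met — identical.
Codon 2: AGG Arg / AGG Arg — identical.
Codon 3: ACA Thr / ACA Thr — identical.
Codon 4: GGU Gly / GGA Gly — synonymous.
Codon 5: CGU Arg / CGC Arg — synonymous.
Codon 6: CCC Pro / CCC Pro — identical.
Codon 7: GAU Asp / UAC Tyr — nonsynonymous.
Codon 8: CGU Arg / GGA Gly — nonsynonymous.
Nonsynonymous differences: 2.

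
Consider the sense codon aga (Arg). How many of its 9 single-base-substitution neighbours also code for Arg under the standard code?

Position 1: CGA → 1 synonymous.
Position 2: none → 0 synonymous.
Position 3: AGG → 1 synonymous.
Total: 1 + 0 + 1 = 2.

2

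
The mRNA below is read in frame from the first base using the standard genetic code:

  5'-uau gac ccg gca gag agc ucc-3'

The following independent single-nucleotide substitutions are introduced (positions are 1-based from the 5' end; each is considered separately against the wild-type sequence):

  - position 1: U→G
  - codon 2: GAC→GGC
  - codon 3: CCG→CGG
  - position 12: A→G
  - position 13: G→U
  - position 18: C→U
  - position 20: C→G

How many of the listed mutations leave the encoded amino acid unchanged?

Codon 1: UAU (Tyr) → GAU (Asp) — missense.
Codon 2: GAC (Asp) → GGC (Gly) — missense.
Codon 3: CCG (Pro) → CGG (Arg) — missense.
Codon 4: GCA (Ala) → GCG (Ala) — synonymous.
Codon 5: GAG (Glu) → UAG (Stop) — nonsense.
Codon 6: AGC (Ser) → AGU (Ser) — synonymous.
Codon 7: UCC (Ser) → UGC (Cys) — missense.
Synonymous: 2 of 7.

2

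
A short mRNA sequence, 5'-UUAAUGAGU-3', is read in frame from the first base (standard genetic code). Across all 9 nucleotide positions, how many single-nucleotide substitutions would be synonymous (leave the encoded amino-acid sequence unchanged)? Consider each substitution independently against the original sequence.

Codon 1 (UUA, Leu): 2 synonymous substitutions.
Codon 2 (AUG, Met): 0 synonymous substitutions.
Codon 3 (AGU, Ser): 1 synonymous substitution.
Total: 2 + 0 + 1 = 3.

3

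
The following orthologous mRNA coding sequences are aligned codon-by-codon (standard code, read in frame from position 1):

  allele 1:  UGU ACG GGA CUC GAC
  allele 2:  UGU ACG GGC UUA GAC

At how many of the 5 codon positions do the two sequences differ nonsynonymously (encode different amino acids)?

Codon 1: UGU Cys / UGU Cys — identical.
Codon 2: ACG Thr / ACG Thr — identical.
Codon 3: GGA Gly / GGC Gly — synonymous.
Codon 4: CUC Leu / UUA Leu — synonymous.
Codon 5: GAC Asp / GAC Asp — identical.
Nonsynonymous differences: 0.

0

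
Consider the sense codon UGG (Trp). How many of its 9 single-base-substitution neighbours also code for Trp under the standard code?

0

Position 1: none → 0 synonymous.
Position 2: none → 0 synonymous.
Position 3: none → 0 synonymous.
Total: 0 + 0 + 0 = 0.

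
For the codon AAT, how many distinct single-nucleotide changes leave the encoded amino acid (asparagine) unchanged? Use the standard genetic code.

1

Position 1: none → 0 synonymous.
Position 2: none → 0 synonymous.
Position 3: AAC → 1 synonymous.
Total: 0 + 0 + 1 = 1.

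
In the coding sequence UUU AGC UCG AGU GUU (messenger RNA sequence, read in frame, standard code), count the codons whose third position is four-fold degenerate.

2

Codon 1 UUU (Phe): third position 2-fold.
Codon 2 AGC (Ser): third position 2-fold.
Codon 3 UCG (Ser): third position 4-fold.
Codon 4 AGU (Ser): third position 2-fold.
Codon 5 GUU (Val): third position 4-fold.
Four-fold degenerate third positions: 2.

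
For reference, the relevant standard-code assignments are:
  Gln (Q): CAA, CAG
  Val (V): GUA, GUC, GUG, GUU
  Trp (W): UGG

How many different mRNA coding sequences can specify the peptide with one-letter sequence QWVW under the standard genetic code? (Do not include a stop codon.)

Gln: 2 codons.
Trp: 1 codon.
Val: 4 codons.
Trp: 1 codon.
2 × 1 × 4 × 1 = 8.

8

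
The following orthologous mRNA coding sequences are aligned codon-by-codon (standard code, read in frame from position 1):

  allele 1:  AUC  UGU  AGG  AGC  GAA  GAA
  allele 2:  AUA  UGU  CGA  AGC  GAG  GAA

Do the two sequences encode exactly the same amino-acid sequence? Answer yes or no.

yes

Codon 1: AUC Ile / AUA Ile — synonymous.
Codon 2: UGU Cys / UGU Cys — identical.
Codon 3: AGG Arg / CGA Arg — synonymous.
Codon 4: AGC Ser / AGC Ser — identical.
Codon 5: GAA Glu / GAG Glu — synonymous.
Codon 6: GAA Glu / GAA Glu — identical.
Nonsynonymous differences: 0 → same protein.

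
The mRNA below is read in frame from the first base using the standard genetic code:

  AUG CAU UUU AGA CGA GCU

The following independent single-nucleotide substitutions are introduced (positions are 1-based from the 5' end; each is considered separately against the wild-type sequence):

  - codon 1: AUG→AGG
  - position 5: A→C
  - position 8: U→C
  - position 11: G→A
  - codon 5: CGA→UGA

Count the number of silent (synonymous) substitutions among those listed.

Codon 1: AUG (Met) → AGG (Arg) — missense.
Codon 2: CAU (His) → CCU (Pro) — missense.
Codon 3: UUU (Phe) → UCU (Ser) — missense.
Codon 4: AGA (Arg) → AAA (Lys) — missense.
Codon 5: CGA (Arg) → UGA (Stop) — nonsense.
Synonymous: 0 of 5.

0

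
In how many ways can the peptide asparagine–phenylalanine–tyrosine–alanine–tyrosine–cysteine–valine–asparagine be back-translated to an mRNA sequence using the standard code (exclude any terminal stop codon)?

1024

Asn: 2 codons.
Phe: 2 codons.
Tyr: 2 codons.
Ala: 4 codons.
Tyr: 2 codons.
Cys: 2 codons.
Val: 4 codons.
Asn: 2 codons.
2 × 2 × 2 × 4 × 2 × 2 × 4 × 2 = 1024.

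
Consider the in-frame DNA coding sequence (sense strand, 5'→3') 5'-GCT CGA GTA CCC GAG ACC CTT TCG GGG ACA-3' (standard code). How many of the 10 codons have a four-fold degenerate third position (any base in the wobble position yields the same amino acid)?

Codon 1 GCT (Ala): third position 4-fold.
Codon 2 CGA (Arg): third position 4-fold.
Codon 3 GTA (Val): third position 4-fold.
Codon 4 CCC (Pro): third position 4-fold.
Codon 5 GAG (Glu): third position 2-fold.
Codon 6 ACC (Thr): third position 4-fold.
Codon 7 CTT (Leu): third position 4-fold.
Codon 8 TCG (Ser): third position 4-fold.
Codon 9 GGG (Gly): third position 4-fold.
Codon 10 ACA (Thr): third position 4-fold.
Four-fold degenerate third positions: 9.

9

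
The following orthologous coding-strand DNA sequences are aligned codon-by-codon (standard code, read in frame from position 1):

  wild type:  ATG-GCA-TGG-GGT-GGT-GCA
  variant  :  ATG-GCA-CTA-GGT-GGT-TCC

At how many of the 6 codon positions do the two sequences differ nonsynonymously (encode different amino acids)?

Codon 1: ATG Met / ATG Met — identical.
Codon 2: GCA Ala / GCA Ala — identical.
Codon 3: TGG Trp / CTA Leu — nonsynonymous.
Codon 4: GGT Gly / GGT Gly — identical.
Codon 5: GGT Gly / GGT Gly — identical.
Codon 6: GCA Ala / TCC Ser — nonsynonymous.
Nonsynonymous differences: 2.

2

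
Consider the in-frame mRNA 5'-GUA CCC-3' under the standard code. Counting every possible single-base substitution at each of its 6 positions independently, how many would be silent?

6

Codon 1 (GUA, Val): 3 synonymous substitutions.
Codon 2 (CCC, Pro): 3 synonymous substitutions.
Total: 3 + 3 = 6.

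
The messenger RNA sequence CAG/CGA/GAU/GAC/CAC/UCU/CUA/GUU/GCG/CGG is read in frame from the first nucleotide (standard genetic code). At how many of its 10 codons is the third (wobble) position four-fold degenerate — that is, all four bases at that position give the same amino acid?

Codon 1 CAG (Gln): third position 2-fold.
Codon 2 CGA (Arg): third position 4-fold.
Codon 3 GAU (Asp): third position 2-fold.
Codon 4 GAC (Asp): third position 2-fold.
Codon 5 CAC (His): third position 2-fold.
Codon 6 UCU (Ser): third position 4-fold.
Codon 7 CUA (Leu): third position 4-fold.
Codon 8 GUU (Val): third position 4-fold.
Codon 9 GCG (Ala): third position 4-fold.
Codon 10 CGG (Arg): third position 4-fold.
Four-fold degenerate third positions: 6.

6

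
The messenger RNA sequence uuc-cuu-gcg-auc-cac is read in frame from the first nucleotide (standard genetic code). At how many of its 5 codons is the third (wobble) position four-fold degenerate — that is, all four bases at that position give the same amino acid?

Codon 1 UUC (Phe): third position 2-fold.
Codon 2 CUU (Leu): third position 4-fold.
Codon 3 GCG (Ala): third position 4-fold.
Codon 4 AUC (Ile): third position 3-fold.
Codon 5 CAC (His): third position 2-fold.
Four-fold degenerate third positions: 2.

2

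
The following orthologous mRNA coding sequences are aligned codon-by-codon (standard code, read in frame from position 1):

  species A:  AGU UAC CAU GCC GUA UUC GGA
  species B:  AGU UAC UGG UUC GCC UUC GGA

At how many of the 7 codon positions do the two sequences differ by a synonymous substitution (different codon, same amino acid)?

Codon 1: AGU Ser / AGU Ser — identical.
Codon 2: UAC Tyr / UAC Tyr — identical.
Codon 3: CAU His / UGG Trp — nonsynonymous.
Codon 4: GCC Ala / UUC Phe — nonsynonymous.
Codon 5: GUA Val / GCC Ala — nonsynonymous.
Codon 6: UUC Phe / UUC Phe — identical.
Codon 7: GGA Gly / GGA Gly — identical.
Synonymous differences: 0.

0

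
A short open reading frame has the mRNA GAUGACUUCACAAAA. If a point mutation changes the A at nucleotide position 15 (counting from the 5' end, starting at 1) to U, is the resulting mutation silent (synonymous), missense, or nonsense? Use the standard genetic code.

missense

Position 15 falls in codon 5: AAA → Lys.
After the substitution the codon is AAU → Asn.
Lys ≠ Asn, so this is a missense mutation.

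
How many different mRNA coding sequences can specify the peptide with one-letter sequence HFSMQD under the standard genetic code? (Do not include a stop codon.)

96

His: 2 codons.
Phe: 2 codons.
Ser: 6 codons.
Met: 1 codon.
Gln: 2 codons.
Asp: 2 codons.
2 × 2 × 6 × 1 × 2 × 2 = 96.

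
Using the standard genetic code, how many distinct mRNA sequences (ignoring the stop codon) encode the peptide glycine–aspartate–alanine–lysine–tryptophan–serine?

Gly: 4 codons.
Asp: 2 codons.
Ala: 4 codons.
Lys: 2 codons.
Trp: 1 codon.
Ser: 6 codons.
4 × 2 × 4 × 2 × 1 × 6 = 384.

384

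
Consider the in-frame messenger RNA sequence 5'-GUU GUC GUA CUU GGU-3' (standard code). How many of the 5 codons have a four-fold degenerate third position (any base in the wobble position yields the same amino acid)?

Codon 1 GUU (Val): third position 4-fold.
Codon 2 GUC (Val): third position 4-fold.
Codon 3 GUA (Val): third position 4-fold.
Codon 4 CUU (Leu): third position 4-fold.
Codon 5 GGU (Gly): third position 4-fold.
Four-fold degenerate third positions: 5.

5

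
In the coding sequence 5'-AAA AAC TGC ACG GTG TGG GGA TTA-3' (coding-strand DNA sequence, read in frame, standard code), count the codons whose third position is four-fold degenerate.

3

Codon 1 AAA (Lys): third position 2-fold.
Codon 2 AAC (Asn): third position 2-fold.
Codon 3 TGC (Cys): third position 2-fold.
Codon 4 ACG (Thr): third position 4-fold.
Codon 5 GTG (Val): third position 4-fold.
Codon 6 TGG (Trp): third position 1-fold.
Codon 7 GGA (Gly): third position 4-fold.
Codon 8 TTA (Leu): third position 2-fold.
Four-fold degenerate third positions: 3.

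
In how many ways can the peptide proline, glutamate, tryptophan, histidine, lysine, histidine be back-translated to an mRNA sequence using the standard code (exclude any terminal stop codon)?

Pro: 4 codons.
Glu: 2 codons.
Trp: 1 codon.
His: 2 codons.
Lys: 2 codons.
His: 2 codons.
4 × 2 × 1 × 2 × 2 × 2 = 64.

64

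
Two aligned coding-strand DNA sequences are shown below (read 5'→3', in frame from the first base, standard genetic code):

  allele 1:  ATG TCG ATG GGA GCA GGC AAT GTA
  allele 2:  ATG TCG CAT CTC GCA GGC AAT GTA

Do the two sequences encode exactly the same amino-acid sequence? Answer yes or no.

Codon 1: ATG Met / ATG Met — identical.
Codon 2: TCG Ser / TCG Ser — identical.
Codon 3: ATG Met / CAT His — nonsynonymous.
Codon 4: GGA Gly / CTC Leu — nonsynonymous.
Codon 5: GCA Ala / GCA Ala — identical.
Codon 6: GGC Gly / GGC Gly — identical.
Codon 7: AAT Asn / AAT Asn — identical.
Codon 8: GTA Val / GTA Val — identical.
Nonsynonymous differences: 2 → different protein.

no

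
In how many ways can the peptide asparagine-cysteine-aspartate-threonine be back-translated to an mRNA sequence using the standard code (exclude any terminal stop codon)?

32

Asn: 2 codons.
Cys: 2 codons.
Asp: 2 codons.
Thr: 4 codons.
2 × 2 × 2 × 4 = 32.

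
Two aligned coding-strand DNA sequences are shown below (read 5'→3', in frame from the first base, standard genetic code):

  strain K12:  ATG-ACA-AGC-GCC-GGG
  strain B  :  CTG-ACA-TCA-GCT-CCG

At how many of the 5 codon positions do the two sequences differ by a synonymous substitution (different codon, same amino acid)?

2

Codon 1: ATG Met / CTG Leu — nonsynonymous.
Codon 2: ACA Thr / ACA Thr — identical.
Codon 3: AGC Ser / TCA Ser — synonymous.
Codon 4: GCC Ala / GCT Ala — synonymous.
Codon 5: GGG Gly / CCG Pro — nonsynonymous.
Synonymous differences: 2.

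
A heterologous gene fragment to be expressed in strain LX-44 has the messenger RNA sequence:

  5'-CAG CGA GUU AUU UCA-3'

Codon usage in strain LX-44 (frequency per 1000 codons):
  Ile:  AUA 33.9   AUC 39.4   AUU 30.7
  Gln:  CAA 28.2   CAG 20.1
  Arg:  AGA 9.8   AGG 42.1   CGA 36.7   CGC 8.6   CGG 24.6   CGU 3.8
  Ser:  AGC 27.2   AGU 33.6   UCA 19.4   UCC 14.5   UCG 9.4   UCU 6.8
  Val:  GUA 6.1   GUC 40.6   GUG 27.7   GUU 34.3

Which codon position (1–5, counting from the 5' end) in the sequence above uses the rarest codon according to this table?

Codon 1 CAG (Gln): 20.1 per 1000.
Codon 2 CGA (Arg): 36.7 per 1000.
Codon 3 GUU (Val): 34.3 per 1000.
Codon 4 AUU (Ile): 30.7 per 1000.
Codon 5 UCA (Ser): 19.4 per 1000.
Lowest frequency is 19.4 at codon 5.

5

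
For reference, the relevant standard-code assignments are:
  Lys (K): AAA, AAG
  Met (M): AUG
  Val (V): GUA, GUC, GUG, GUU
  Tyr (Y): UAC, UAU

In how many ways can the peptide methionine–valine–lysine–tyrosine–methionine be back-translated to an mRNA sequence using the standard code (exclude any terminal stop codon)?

Met: 1 codon.
Val: 4 codons.
Lys: 2 codons.
Tyr: 2 codons.
Met: 1 codon.
1 × 4 × 2 × 2 × 1 = 16.

16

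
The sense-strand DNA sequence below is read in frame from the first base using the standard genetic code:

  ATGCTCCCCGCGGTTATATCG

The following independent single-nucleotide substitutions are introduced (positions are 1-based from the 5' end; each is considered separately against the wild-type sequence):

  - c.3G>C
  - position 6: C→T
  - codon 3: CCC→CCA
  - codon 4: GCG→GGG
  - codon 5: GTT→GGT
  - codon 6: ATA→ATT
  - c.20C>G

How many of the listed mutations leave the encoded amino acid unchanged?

Codon 1: ATG (Met) → ATC (Ile) — missense.
Codon 2: CTC (Leu) → CTT (Leu) — synonymous.
Codon 3: CCC (Pro) → CCA (Pro) — synonymous.
Codon 4: GCG (Ala) → GGG (Gly) — missense.
Codon 5: GTT (Val) → GGT (Gly) — missense.
Codon 6: ATA (Ile) → ATT (Ile) — synonymous.
Codon 7: TCG (Ser) → TGG (Trp) — missense.
Synonymous: 3 of 7.

3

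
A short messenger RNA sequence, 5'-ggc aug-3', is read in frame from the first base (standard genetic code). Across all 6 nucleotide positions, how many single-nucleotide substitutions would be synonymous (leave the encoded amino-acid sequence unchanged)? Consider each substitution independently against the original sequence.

Codon 1 (GGC, Gly): 3 synonymous substitutions.
Codon 2 (AUG, Met): 0 synonymous substitutions.
Total: 3 + 0 = 3.

3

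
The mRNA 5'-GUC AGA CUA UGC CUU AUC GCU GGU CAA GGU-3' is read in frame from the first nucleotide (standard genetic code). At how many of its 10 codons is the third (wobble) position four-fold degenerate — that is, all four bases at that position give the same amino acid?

6

Codon 1 GUC (Val): third position 4-fold.
Codon 2 AGA (Arg): third position 2-fold.
Codon 3 CUA (Leu): third position 4-fold.
Codon 4 UGC (Cys): third position 2-fold.
Codon 5 CUU (Leu): third position 4-fold.
Codon 6 AUC (Ile): third position 3-fold.
Codon 7 GCU (Ala): third position 4-fold.
Codon 8 GGU (Gly): third position 4-fold.
Codon 9 CAA (Gln): third position 2-fold.
Codon 10 GGU (Gly): third position 4-fold.
Four-fold degenerate third positions: 6.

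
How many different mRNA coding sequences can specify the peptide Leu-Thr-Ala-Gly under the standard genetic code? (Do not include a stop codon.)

Leu: 6 codons.
Thr: 4 codons.
Ala: 4 codons.
Gly: 4 codons.
6 × 4 × 4 × 4 = 384.

384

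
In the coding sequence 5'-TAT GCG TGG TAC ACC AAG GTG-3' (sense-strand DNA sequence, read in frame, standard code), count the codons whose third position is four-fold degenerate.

3

Codon 1 TAT (Tyr): third position 2-fold.
Codon 2 GCG (Ala): third position 4-fold.
Codon 3 TGG (Trp): third position 1-fold.
Codon 4 TAC (Tyr): third position 2-fold.
Codon 5 ACC (Thr): third position 4-fold.
Codon 6 AAG (Lys): third position 2-fold.
Codon 7 GTG (Val): third position 4-fold.
Four-fold degenerate third positions: 3.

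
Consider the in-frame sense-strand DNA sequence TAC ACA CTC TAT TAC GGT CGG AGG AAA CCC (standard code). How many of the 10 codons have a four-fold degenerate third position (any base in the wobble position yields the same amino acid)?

5

Codon 1 TAC (Tyr): third position 2-fold.
Codon 2 ACA (Thr): third position 4-fold.
Codon 3 CTC (Leu): third position 4-fold.
Codon 4 TAT (Tyr): third position 2-fold.
Codon 5 TAC (Tyr): third position 2-fold.
Codon 6 GGT (Gly): third position 4-fold.
Codon 7 CGG (Arg): third position 4-fold.
Codon 8 AGG (Arg): third position 2-fold.
Codon 9 AAA (Lys): third position 2-fold.
Codon 10 CCC (Pro): third position 4-fold.
Four-fold degenerate third positions: 5.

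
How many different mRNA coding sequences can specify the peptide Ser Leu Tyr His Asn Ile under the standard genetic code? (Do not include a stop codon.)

864

Ser: 6 codons.
Leu: 6 codons.
Tyr: 2 codons.
His: 2 codons.
Asn: 2 codons.
Ile: 3 codons.
6 × 6 × 2 × 2 × 2 × 3 = 864.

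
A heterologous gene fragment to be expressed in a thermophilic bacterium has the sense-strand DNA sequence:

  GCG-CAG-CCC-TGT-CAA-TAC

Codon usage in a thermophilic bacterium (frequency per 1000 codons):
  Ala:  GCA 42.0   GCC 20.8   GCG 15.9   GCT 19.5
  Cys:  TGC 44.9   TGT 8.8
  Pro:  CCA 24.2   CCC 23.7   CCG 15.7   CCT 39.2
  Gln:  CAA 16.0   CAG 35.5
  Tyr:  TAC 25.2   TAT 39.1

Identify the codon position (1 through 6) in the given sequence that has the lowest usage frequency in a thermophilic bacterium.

4

Codon 1 GCG (Ala): 15.9 per 1000.
Codon 2 CAG (Gln): 35.5 per 1000.
Codon 3 CCC (Pro): 23.7 per 1000.
Codon 4 TGT (Cys): 8.8 per 1000.
Codon 5 CAA (Gln): 16.0 per 1000.
Codon 6 TAC (Tyr): 25.2 per 1000.
Lowest frequency is 8.8 at codon 4.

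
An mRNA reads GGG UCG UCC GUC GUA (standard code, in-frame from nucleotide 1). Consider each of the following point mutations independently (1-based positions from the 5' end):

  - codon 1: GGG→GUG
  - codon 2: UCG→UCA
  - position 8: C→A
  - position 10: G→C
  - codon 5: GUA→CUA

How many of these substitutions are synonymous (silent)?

Codon 1: GGG (Gly) → GUG (Val) — missense.
Codon 2: UCG (Ser) → UCA (Ser) — synonymous.
Codon 3: UCC (Ser) → UAC (Tyr) — missense.
Codon 4: GUC (Val) → CUC (Leu) — missense.
Codon 5: GUA (Val) → CUA (Leu) — missense.
Synonymous: 1 of 5.

1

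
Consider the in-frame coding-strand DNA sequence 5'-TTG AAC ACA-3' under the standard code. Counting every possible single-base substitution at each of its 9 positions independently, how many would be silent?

6

Codon 1 (TTG, Leu): 2 synonymous substitutions.
Codon 2 (AAC, Asn): 1 synonymous substitution.
Codon 3 (ACA, Thr): 3 synonymous substitutions.
Total: 2 + 1 + 3 = 6.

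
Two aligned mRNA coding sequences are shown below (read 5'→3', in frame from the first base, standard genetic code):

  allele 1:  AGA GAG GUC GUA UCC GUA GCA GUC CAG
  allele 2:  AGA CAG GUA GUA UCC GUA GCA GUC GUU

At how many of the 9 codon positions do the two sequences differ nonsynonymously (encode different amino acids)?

2

Codon 1: AGA Arg / AGA Arg — identical.
Codon 2: GAG Glu / CAG Gln — nonsynonymous.
Codon 3: GUC Val / GUA Val — synonymous.
Codon 4: GUA Val / GUA Val — identical.
Codon 5: UCC Ser / UCC Ser — identical.
Codon 6: GUA Val / GUA Val — identical.
Codon 7: GCA Ala / GCA Ala — identical.
Codon 8: GUC Val / GUC Val — identical.
Codon 9: CAG Gln / GUU Val — nonsynonymous.
Nonsynonymous differences: 2.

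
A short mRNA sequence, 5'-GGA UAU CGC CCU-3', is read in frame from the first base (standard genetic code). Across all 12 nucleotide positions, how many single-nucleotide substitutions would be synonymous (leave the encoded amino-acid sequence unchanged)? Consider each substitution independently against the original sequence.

10

Codon 1 (GGA, Gly): 3 synonymous substitutions.
Codon 2 (UAU, Tyr): 1 synonymous substitution.
Codon 3 (CGC, Arg): 3 synonymous substitutions.
Codon 4 (CCU, Pro): 3 synonymous substitutions.
Total: 3 + 1 + 3 + 3 = 10.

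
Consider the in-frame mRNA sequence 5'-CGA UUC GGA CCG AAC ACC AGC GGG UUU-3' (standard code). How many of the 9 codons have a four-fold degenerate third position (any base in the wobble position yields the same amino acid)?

Codon 1 CGA (Arg): third position 4-fold.
Codon 2 UUC (Phe): third position 2-fold.
Codon 3 GGA (Gly): third position 4-fold.
Codon 4 CCG (Pro): third position 4-fold.
Codon 5 AAC (Asn): third position 2-fold.
Codon 6 ACC (Thr): third position 4-fold.
Codon 7 AGC (Ser): third position 2-fold.
Codon 8 GGG (Gly): third position 4-fold.
Codon 9 UUU (Phe): third position 2-fold.
Four-fold degenerate third positions: 5.

5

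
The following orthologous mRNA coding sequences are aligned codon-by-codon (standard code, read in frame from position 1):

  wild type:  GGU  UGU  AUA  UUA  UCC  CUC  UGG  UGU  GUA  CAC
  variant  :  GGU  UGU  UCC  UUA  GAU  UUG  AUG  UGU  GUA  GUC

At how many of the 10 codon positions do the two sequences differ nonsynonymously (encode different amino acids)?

4

Codon 1: GGU Gly / GGU Gly — identical.
Codon 2: UGU Cys / UGU Cys — identical.
Codon 3: AUA Ile / UCC Ser — nonsynonymous.
Codon 4: UUA Leu / UUA Leu — identical.
Codon 5: UCC Ser / GAU Asp — nonsynonymous.
Codon 6: CUC Leu / UUG Leu — synonymous.
Codon 7: UGG Trp / AUG Met — nonsynonymous.
Codon 8: UGU Cys / UGU Cys — identical.
Codon 9: GUA Val / GUA Val — identical.
Codon 10: CAC His / GUC Val — nonsynonymous.
Nonsynonymous differences: 4.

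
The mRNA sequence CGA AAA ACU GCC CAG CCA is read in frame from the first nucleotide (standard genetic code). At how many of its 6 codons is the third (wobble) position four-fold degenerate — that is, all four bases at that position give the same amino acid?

Codon 1 CGA (Arg): third position 4-fold.
Codon 2 AAA (Lys): third position 2-fold.
Codon 3 ACU (Thr): third position 4-fold.
Codon 4 GCC (Ala): third position 4-fold.
Codon 5 CAG (Gln): third position 2-fold.
Codon 6 CCA (Pro): third position 4-fold.
Four-fold degenerate third positions: 4.

4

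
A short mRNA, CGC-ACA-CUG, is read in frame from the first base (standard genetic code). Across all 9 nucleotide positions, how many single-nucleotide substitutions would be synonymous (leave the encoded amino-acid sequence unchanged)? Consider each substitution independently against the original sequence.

Codon 1 (CGC, Arg): 3 synonymous substitutions.
Codon 2 (ACA, Thr): 3 synonymous substitutions.
Codon 3 (CUG, Leu): 4 synonymous substitutions.
Total: 3 + 3 + 4 = 10.

10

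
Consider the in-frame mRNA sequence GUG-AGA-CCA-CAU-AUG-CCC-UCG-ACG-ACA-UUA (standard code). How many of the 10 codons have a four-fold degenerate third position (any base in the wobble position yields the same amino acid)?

Codon 1 GUG (Val): third position 4-fold.
Codon 2 AGA (Arg): third position 2-fold.
Codon 3 CCA (Pro): third position 4-fold.
Codon 4 CAU (His): third position 2-fold.
Codon 5 AUG (Met): third position 1-fold.
Codon 6 CCC (Pro): third position 4-fold.
Codon 7 UCG (Ser): third position 4-fold.
Codon 8 ACG (Thr): third position 4-fold.
Codon 9 ACA (Thr): third position 4-fold.
Codon 10 UUA (Leu): third position 2-fold.
Four-fold degenerate third positions: 6.

6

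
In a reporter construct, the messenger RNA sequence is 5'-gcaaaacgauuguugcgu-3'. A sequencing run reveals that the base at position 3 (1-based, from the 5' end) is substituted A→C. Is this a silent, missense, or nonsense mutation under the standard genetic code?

silent

Position 3 falls in codon 1: GCA → Ala.
After the substitution the codon is GCC → Ala.
Both encode Ala, so the change is synonymous.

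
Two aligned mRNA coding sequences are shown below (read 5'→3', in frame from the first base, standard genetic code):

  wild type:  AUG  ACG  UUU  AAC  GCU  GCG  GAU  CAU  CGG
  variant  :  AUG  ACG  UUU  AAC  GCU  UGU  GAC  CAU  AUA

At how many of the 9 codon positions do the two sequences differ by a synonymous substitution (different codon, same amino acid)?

Codon 1: AUG Met / AUG Met — identical.
Codon 2: ACG Thr / ACG Thr — identical.
Codon 3: UUU Phe / UUU Phe — identical.
Codon 4: AAC Asn / AAC Asn — identical.
Codon 5: GCU Ala / GCU Ala — identical.
Codon 6: GCG Ala / UGU Cys — nonsynonymous.
Codon 7: GAU Asp / GAC Asp — synonymous.
Codon 8: CAU His / CAU His — identical.
Codon 9: CGG Arg / AUA Ile — nonsynonymous.
Synonymous differences: 1.

1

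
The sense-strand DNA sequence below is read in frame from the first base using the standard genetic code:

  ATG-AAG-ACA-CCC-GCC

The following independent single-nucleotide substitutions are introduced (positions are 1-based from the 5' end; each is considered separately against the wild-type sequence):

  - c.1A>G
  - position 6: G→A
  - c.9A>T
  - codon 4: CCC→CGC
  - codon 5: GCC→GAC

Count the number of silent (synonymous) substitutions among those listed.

Codon 1: ATG (Met) → GTG (Val) — missense.
Codon 2: AAG (Lys) → AAA (Lys) — synonymous.
Codon 3: ACA (Thr) → ACT (Thr) — synonymous.
Codon 4: CCC (Pro) → CGC (Arg) — missense.
Codon 5: GCC (Ala) → GAC (Asp) — missense.
Synonymous: 2 of 5.

2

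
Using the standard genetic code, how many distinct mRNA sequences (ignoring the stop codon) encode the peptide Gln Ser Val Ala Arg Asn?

2304

Gln: 2 codons.
Ser: 6 codons.
Val: 4 codons.
Ala: 4 codons.
Arg: 6 codons.
Asn: 2 codons.
2 × 6 × 4 × 4 × 6 × 2 = 2304.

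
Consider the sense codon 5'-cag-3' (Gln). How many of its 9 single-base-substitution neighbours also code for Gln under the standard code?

1

Position 1: none → 0 synonymous.
Position 2: none → 0 synonymous.
Position 3: CAA → 1 synonymous.
Total: 0 + 0 + 1 = 1.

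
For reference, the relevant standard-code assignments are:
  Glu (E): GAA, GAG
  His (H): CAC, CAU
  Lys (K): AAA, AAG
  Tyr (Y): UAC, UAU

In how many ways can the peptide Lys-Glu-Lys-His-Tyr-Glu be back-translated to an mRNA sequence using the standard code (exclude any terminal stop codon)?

64

Lys: 2 codons.
Glu: 2 codons.
Lys: 2 codons.
His: 2 codons.
Tyr: 2 codons.
Glu: 2 codons.
2 × 2 × 2 × 2 × 2 × 2 = 64.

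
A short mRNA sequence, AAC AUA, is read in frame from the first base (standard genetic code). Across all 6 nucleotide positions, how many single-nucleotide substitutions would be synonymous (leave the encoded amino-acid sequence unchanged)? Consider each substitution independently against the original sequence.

Codon 1 (AAC, Asn): 1 synonymous substitution.
Codon 2 (AUA, Ile): 2 synonymous substitutions.
Total: 1 + 2 = 3.

3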